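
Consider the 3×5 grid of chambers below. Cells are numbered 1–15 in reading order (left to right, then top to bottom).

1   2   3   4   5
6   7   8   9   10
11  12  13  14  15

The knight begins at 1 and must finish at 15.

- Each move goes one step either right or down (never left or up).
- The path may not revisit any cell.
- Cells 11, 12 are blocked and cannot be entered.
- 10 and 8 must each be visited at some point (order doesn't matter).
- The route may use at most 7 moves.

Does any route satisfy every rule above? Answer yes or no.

One route that works: 1 → 6 → 7 → 8 → 9 → 10 → 15.

yes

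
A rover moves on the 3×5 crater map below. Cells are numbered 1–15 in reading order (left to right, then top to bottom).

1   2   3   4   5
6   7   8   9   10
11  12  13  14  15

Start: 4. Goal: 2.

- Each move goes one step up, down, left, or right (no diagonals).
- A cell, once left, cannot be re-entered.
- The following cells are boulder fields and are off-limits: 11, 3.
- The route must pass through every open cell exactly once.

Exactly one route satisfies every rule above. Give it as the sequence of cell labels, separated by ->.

4 -> 5 -> 10 -> 15 -> 14 -> 9 -> 8 -> 13 -> 12 -> 7 -> 6 -> 1 -> 2

Need to visit all 13 open cells exactly once, starting at 4 and ending at 2.
Cell 12 has only two open neighbours (7 and 13), so the path must pass straight through it: one of those is the cell it's entered from and the other is where it exits.
Route from 4: right 1 to 5, down 2 to 15, left 1 to 14, up 1 to 9, left 1 to 8, down 1 to 13, left 1 to 12, up 1 to 7, left 1 to 6, up 1 to 1, right 1 to 2 — 12 moves in all.
Check: all 13 open cells covered.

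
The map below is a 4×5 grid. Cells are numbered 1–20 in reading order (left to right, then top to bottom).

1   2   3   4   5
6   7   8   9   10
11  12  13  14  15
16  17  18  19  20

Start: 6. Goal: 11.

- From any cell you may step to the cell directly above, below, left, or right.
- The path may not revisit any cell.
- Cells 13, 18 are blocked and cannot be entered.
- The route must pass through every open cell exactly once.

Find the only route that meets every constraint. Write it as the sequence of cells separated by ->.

Need to visit all 18 open cells exactly once, starting at 6 and ending at 11.
Cell 19 has only two open neighbours (14 and 20), so the path must pass straight through it: one of those is the cell it's entered from and the other is where it exits.
Route from 6: up to 1, 4× right (reaching 5), 3× down (reaching 20), left to 19, 2× up (reaching 9), 2× left (reaching 7), 2× down (reaching 17), left to 16, up to 11 — 17 moves in all.
Check: all 18 open cells covered.

6 -> 1 -> 2 -> 3 -> 4 -> 5 -> 10 -> 15 -> 20 -> 19 -> 14 -> 9 -> 8 -> 7 -> 12 -> 17 -> 16 -> 11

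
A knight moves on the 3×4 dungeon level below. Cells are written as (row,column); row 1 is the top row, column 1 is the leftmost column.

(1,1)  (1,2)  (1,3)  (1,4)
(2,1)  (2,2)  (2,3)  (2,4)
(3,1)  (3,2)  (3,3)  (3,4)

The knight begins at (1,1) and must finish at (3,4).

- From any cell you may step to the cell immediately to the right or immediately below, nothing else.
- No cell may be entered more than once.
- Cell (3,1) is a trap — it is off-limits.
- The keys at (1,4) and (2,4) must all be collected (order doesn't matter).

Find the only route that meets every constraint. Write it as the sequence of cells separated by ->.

Moves only go right or down, so the column and row indices never decrease.
Route from (1,1): 3× right (reaching (1,4)), 2× down (reaching (3,4)) — 5 moves in all.
Check: all required cells visited.

(1,1) -> (1,2) -> (1,3) -> (1,4) -> (2,4) -> (3,4)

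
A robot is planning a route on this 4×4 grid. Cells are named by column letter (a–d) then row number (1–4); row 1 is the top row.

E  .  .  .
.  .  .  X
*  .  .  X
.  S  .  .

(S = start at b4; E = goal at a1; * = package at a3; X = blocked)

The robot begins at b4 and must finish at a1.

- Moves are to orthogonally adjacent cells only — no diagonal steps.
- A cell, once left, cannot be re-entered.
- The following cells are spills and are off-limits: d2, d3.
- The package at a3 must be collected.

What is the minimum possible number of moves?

Any route passes through a3 somewhere between b4 and a1. Summing Manhattan distances along the two legs (b4 → a3 → a1) gives a lower bound of 2 + 2 = 4 moves.
A route of 4 moves achieves this: b4 → b3 → a3 → a2 → a1.
Since 4 matches the lower bound, it is optimal.

4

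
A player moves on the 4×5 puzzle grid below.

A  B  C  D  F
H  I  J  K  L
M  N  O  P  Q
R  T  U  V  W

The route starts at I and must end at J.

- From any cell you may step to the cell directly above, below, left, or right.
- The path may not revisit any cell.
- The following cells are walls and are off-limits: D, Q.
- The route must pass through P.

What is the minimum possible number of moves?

5

Any route passes through P somewhere between I and J. Summing Manhattan distances along the two legs (I → P → J) gives a lower bound of 3 + 2 = 5 moves.
A route of 5 moves achieves this: I → N → O → P → K → J.
Since 5 matches the lower bound, it is optimal.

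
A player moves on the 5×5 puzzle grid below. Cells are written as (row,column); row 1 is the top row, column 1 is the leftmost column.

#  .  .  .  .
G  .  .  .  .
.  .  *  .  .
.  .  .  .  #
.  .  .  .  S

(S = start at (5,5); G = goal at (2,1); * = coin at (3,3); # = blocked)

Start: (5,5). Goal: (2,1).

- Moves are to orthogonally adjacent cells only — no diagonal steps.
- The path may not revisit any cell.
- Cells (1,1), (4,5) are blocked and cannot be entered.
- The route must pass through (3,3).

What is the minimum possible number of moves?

7

Any route passes through (3,3) somewhere between (5,5) and (2,1). Summing Manhattan distances along the two legs ((5,5) → (3,3) → (2,1)) gives a lower bound of 4 + 3 = 7 moves.
A route of 7 moves achieves this: (5,5) → (5,4) → (4,4) → (3,4) → (3,3) → (2,3) → (2,2) → (2,1).
Since 7 matches the lower bound, it is optimal.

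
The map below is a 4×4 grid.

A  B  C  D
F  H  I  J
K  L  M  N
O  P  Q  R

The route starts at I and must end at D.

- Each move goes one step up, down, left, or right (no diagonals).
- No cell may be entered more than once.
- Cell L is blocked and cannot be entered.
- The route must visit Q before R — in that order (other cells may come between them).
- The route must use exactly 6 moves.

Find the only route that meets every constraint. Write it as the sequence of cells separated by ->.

I -> M -> Q -> R -> N -> J -> D

The waypoints must appear in the order Q, R, with no cell reused.
Route from I: 2× down (reaching Q), right to R, 3× up (reaching D) — 6 moves in all.
Check: order respected (Q at step 2, R at step 3); 6 moves as required.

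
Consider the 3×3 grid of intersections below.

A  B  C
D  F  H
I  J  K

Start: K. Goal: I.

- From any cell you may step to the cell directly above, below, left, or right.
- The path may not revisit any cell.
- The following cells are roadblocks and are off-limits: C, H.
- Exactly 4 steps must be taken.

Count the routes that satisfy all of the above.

Need simple routes of exactly 4 moves from K to I (Manhattan distance 2, so 1 moves are spent on a detour and 1 undoing it).
Enumerating: K J F D I.
That gives 1 route.

1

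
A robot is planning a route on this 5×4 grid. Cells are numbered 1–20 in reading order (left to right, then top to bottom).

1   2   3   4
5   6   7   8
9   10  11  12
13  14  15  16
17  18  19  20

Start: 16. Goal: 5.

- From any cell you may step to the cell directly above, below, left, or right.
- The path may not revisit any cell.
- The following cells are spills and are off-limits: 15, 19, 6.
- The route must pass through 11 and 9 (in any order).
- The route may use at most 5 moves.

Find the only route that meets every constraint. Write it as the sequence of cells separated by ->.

The budget equals the shortest possible length, so every move has to be on a shortest route through the required cells.
Route from 16: up 1 to 12, left 3 to 9, up 1 to 5 — 5 moves in all.
Check: all required cells visited; 5 ≤ 5 moves.

16 -> 12 -> 11 -> 10 -> 9 -> 5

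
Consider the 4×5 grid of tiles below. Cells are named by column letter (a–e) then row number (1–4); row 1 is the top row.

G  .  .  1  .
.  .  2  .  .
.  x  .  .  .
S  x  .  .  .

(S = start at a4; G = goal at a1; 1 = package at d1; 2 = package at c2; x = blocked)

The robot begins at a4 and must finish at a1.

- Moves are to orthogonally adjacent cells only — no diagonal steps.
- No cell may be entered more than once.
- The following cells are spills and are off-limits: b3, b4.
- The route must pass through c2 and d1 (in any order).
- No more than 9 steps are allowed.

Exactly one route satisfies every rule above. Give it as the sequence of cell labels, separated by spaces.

The 9-move cap with required stops at c2, d1 leaves no slack for detours.
Route from a4: 2× up (reaching a2), 3× right (reaching d2), up to d1, 3× left (reaching a1) — 9 moves in all.
Check: all required cells visited; 9 ≤ 9 moves.

a4 a3 a2 b2 c2 d2 d1 c1 b1 a1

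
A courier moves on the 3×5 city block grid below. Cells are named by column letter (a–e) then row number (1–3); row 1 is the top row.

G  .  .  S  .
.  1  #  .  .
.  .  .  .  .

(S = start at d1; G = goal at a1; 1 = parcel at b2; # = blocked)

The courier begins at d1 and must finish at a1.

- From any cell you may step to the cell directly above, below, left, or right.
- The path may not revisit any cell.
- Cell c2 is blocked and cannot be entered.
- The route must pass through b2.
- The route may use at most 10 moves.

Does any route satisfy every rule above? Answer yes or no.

One route that works: d1 → c1 → b1 → b2 → a2 → a1.

yes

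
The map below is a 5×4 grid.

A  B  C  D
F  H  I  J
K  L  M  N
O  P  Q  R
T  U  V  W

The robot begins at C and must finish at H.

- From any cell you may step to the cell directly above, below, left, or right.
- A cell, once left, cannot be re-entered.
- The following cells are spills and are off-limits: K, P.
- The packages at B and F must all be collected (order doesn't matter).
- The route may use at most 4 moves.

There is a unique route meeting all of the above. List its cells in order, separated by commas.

The 4-move cap with required stops at B, F leaves no slack for detours.
Route from C: left 2 to A, down 1 to F, right 1 to H — 4 moves in all.
Check: all required cells visited; 4 ≤ 4 moves.

C, B, A, F, H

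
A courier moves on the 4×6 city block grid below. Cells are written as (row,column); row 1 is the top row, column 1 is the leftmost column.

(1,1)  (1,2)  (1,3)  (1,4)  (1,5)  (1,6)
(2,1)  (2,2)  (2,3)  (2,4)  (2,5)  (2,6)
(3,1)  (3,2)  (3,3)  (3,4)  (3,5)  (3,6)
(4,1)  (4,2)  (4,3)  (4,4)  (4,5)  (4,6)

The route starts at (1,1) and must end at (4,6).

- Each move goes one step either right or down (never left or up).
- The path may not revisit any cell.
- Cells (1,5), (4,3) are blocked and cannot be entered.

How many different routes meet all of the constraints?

A right/down-only route from (1,1) to (4,6) makes exactly 3 down-moves and 5 right-moves in some order.
With no other constraints that would be C(8,3) = 56 routes.
Subtract routes through each blocked cell (inclusion–exclusion for overlaps): − through (1,5): 4 − through (4,3): 10 → 42.
That gives 42 routes.

42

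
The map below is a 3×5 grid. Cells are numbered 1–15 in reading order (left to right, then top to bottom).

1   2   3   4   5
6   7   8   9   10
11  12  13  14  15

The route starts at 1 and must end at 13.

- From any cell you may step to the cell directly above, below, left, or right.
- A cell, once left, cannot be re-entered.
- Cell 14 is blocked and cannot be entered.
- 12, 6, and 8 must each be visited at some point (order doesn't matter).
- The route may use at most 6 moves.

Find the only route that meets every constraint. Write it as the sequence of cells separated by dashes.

Any route must reach 12, 6, and 8 and still end at 13 within 6 moves, so the order of the required stops is forced.
Route from 1: down 2 to 11, right 1 to 12, up 1 to 7, right 1 to 8, down 1 to 13 — 6 moves in all.
Check: all required cells visited; 6 ≤ 6 moves.

1 - 6 - 11 - 12 - 7 - 8 - 13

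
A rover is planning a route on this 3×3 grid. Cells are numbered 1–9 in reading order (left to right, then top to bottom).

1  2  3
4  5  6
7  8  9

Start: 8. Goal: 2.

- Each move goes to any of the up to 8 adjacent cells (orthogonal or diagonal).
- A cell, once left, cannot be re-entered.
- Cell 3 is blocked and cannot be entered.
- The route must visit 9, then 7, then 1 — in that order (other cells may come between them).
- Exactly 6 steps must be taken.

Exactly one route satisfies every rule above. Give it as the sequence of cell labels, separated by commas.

8, 9, 5, 7, 4, 1, 2

The waypoints must appear in the order 9, 7, 1, with no cell reused.
Route from 8: right 1 to 9, up-left 1 to 5, down-left 1 to 7, up 2 to 1, right 1 to 2 — 6 moves in all.
Check: order respected (9 at step 1, 7 at step 3, 1 at step 5); 6 moves as required.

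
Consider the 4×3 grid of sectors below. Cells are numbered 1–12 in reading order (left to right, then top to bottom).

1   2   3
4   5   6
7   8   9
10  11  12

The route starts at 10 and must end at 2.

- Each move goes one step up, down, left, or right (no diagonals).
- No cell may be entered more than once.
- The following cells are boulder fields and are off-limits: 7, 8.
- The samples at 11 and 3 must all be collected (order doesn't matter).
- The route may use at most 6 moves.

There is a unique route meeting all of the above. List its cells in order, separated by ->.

The budget equals the shortest possible length, so every move has to be on a shortest route through the required cells.
Route from 10: 2× right (reaching 12), 3× up (reaching 3), left to 2 — 6 moves in all.
Check: all required cells visited; 6 ≤ 6 moves.

10 -> 11 -> 12 -> 9 -> 6 -> 3 -> 2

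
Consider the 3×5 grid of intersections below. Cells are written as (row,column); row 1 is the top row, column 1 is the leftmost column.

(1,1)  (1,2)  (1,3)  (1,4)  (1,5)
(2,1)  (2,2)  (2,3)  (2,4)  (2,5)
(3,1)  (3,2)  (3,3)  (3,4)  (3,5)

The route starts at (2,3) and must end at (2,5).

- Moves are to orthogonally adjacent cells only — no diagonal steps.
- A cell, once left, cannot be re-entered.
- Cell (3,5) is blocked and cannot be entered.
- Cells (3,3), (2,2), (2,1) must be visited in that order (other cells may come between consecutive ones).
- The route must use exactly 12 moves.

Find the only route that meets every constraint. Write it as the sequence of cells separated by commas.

The waypoints must appear in the order (3,3), (2,2), (2,1), with no cell reused.
Route from (2,3): right 1 to (2,4), down 1 to (3,4), left 2 to (3,2), up 1 to (2,2), left 1 to (2,1), up 1 to (1,1), right 4 to (1,5), down 1 to (2,5) — 12 moves in all.
Check: order respected ((3,3) at step 3, (2,2) at step 5, (2,1) at step 6); 12 moves as required.

(2,3), (2,4), (3,4), (3,3), (3,2), (2,2), (2,1), (1,1), (1,2), (1,3), (1,4), (1,5), (2,5)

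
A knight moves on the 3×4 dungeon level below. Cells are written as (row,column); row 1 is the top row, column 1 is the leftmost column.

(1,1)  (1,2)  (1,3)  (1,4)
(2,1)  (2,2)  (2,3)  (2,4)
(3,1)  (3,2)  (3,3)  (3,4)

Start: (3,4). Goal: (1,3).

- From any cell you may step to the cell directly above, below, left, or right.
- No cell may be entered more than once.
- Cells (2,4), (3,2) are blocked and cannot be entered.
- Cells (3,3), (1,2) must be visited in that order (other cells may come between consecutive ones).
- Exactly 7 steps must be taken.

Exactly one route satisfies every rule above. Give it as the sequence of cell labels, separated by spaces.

The waypoints must appear in the order (3,3), (1,2), with no cell reused.
Route from (3,4): left 1 to (3,3), up 1 to (2,3), left 2 to (2,1), up 1 to (1,1), right 2 to (1,3) — 7 moves in all.
Check: order respected ((3,3) at step 1, (1,2) at step 6); 7 moves as required.

(3,4) (3,3) (2,3) (2,2) (2,1) (1,1) (1,2) (1,3)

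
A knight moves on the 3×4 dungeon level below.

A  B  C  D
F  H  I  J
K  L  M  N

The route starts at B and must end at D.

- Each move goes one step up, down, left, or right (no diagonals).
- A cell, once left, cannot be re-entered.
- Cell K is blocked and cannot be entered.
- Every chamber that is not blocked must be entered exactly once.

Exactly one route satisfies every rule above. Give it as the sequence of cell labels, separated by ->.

Need to visit all 11 open cells exactly once, starting at B and ending at D.
Cell N has only two open neighbours (J and M), so the path must pass straight through it: one of those is the cell it's entered from and the other is where it exits.
Route from B: left 1 to A, down 1 to F, right 1 to H, down 1 to L, right 2 to N, up 1 to J, left 1 to I, up 1 to C, right 1 to D — 10 moves in all.
Check: all 11 open cells covered.

B -> A -> F -> H -> L -> M -> N -> J -> I -> C -> D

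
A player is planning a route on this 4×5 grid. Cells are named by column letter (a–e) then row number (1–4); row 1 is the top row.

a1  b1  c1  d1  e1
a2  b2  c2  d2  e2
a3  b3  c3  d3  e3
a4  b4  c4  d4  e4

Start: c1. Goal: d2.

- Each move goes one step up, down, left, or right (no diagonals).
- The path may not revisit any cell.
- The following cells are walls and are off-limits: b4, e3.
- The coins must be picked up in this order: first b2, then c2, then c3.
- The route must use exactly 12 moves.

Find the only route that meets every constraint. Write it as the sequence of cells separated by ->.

c1 -> b1 -> a1 -> a2 -> a3 -> b3 -> b2 -> c2 -> c3 -> c4 -> d4 -> d3 -> d2

The waypoints must appear in the order b2, c2, c3, with no cell reused.
Route from c1: 2× left (reaching a1), 2× down (reaching a3), right to b3, up to b2, right to c2, 2× down (reaching c4), right to d4, 2× up (reaching d2) — 12 moves in all.
Check: order respected (b2 at step 6, c2 at step 7, c3 at step 8); 12 moves as required.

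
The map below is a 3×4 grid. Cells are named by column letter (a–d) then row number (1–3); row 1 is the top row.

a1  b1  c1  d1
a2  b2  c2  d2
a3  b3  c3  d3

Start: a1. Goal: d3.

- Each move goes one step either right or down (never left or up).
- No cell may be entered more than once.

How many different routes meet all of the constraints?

10

A right/down-only route from a1 to d3 makes exactly 2 down-moves and 3 right-moves in some order.
With no other constraints that would be C(5,2) = 10 routes.
That gives 10 routes.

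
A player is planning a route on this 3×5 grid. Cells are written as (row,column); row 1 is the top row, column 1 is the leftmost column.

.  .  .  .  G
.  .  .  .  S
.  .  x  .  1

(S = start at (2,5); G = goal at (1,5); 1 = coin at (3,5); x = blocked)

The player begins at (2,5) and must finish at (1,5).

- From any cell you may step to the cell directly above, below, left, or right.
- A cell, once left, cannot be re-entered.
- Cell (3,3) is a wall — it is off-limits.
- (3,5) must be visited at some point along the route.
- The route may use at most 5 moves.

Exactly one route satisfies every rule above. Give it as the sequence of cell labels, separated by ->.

The budget equals the shortest possible length, so every move has to be on a shortest route through the required cells.
Route from (2,5): down to (3,5), left to (3,4), 2× up (reaching (1,4)), right to (1,5) — 5 moves in all.
Check: all required cells visited; 5 ≤ 5 moves.

(2,5) -> (3,5) -> (3,4) -> (2,4) -> (1,4) -> (1,5)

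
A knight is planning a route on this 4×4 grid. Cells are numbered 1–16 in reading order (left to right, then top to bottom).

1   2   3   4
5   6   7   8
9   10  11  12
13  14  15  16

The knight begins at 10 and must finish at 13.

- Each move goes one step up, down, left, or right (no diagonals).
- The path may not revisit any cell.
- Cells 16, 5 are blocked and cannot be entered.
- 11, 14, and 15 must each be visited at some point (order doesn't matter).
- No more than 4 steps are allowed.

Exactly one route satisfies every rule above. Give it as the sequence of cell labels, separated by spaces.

10 11 15 14 13

The budget equals the shortest possible length, so every move has to be on a shortest route through the required cells.
Route from 10: right to 11, down to 15, 2× left (reaching 13) — 4 moves in all.
Check: all required cells visited; 4 ≤ 4 moves.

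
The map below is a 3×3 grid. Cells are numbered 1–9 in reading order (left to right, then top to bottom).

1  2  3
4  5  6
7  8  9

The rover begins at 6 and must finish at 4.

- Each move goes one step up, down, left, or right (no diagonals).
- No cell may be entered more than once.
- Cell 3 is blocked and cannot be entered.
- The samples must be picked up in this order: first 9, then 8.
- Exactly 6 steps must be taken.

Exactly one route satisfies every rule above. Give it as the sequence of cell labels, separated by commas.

The waypoints must appear in the order 9, 8, with no cell reused.
Route from 6: down 1 to 9, left 1 to 8, up 2 to 2, left 1 to 1, down 1 to 4 — 6 moves in all.
Check: order respected (9 at step 1, 8 at step 2); 6 moves as required.

6, 9, 8, 5, 2, 1, 4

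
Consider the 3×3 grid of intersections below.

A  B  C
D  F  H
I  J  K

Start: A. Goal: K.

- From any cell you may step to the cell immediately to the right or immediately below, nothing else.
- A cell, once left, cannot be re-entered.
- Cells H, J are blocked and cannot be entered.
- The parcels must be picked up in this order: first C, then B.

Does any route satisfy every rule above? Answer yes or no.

B lies to the left of C, so going from C to B would need a leftward move — but moves only go right/down, so C cannot be visited before B.

no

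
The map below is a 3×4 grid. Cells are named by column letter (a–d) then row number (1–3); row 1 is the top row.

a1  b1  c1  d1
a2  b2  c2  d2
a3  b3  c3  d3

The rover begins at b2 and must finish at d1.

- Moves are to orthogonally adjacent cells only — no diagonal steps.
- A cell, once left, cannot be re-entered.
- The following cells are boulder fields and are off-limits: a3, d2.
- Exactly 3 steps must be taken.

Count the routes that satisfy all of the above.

2

Need simple routes of exactly 3 moves from b2 to d1 (Manhattan distance 3, so 0 moves are spent on a detour and 0 undoing it).
Enumerating: b2 b1 c1 d1 | b2 c2 c1 d1.
That gives 2 routes.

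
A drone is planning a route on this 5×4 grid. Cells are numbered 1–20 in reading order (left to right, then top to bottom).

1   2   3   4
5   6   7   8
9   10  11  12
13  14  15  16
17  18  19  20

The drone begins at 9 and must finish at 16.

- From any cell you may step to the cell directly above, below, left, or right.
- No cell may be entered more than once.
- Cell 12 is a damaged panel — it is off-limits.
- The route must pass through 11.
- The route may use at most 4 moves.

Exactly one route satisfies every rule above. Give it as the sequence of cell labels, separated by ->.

9 -> 10 -> 11 -> 15 -> 16

The 4-move cap with required stops at 11 leaves no slack for detours.
Route from 9: 2× right (reaching 11), down to 15, right to 16 — 4 moves in all.
Check: all required cells visited; 4 ≤ 4 moves.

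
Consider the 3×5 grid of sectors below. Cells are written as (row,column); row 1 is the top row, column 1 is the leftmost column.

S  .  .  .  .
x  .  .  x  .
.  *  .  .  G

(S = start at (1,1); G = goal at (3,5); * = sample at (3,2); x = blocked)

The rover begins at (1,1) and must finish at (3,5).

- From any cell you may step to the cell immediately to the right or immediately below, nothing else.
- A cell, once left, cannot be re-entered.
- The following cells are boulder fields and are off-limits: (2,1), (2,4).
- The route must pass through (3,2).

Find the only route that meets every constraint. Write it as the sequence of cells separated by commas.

Moves only go right or down, so the column and row indices never decrease.
Route from (1,1): right 1 to (1,2), down 2 to (3,2), right 3 to (3,5) — 6 moves in all.
Check: all required cells visited.

(1,1), (1,2), (2,2), (3,2), (3,3), (3,4), (3,5)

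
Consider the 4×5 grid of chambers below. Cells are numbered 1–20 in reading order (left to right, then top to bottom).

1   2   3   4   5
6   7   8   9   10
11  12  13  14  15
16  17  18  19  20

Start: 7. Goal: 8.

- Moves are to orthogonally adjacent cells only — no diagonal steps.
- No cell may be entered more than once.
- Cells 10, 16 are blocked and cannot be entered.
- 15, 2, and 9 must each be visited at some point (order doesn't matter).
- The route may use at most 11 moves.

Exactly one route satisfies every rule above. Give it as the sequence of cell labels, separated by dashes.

7 - 2 - 3 - 4 - 9 - 14 - 15 - 20 - 19 - 18 - 13 - 8

The 11-move cap with required stops at 15, 2, 9 leaves no slack for detours.
Route from 7: up 1 to 2, right 2 to 4, down 2 to 14, right 1 to 15, down 1 to 20, left 2 to 18, up 2 to 8 — 11 moves in all.
Check: all required cells visited; 11 ≤ 11 moves.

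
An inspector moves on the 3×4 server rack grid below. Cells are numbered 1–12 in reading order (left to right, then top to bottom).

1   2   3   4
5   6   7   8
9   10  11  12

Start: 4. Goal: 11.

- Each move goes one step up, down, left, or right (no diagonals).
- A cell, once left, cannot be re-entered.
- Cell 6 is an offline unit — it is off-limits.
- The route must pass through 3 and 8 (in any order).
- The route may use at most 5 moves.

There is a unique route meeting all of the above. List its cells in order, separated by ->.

The budget equals the shortest possible length, so every move has to be on a shortest route through the required cells.
Route from 4: left to 3, down to 7, right to 8, down to 12, left to 11 — 5 moves in all.
Check: all required cells visited; 5 ≤ 5 moves.

4 -> 3 -> 7 -> 8 -> 12 -> 11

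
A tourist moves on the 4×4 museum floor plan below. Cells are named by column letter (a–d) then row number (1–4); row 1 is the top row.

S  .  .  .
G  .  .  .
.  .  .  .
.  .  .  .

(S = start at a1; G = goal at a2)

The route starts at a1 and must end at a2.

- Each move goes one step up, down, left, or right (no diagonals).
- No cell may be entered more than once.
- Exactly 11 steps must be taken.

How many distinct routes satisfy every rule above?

40

Need simple routes of exactly 11 moves from a1 to a2 (Manhattan distance 1, so 5 moves are spent on a detour and 5 undoing it).
Branch systematically from the start, pruning whenever the remaining move budget drops below the Manhattan distance to a2 or differs from it in parity. Every completion starts via b1: 40 (no valid completion starts via a2).
That gives 40 routes.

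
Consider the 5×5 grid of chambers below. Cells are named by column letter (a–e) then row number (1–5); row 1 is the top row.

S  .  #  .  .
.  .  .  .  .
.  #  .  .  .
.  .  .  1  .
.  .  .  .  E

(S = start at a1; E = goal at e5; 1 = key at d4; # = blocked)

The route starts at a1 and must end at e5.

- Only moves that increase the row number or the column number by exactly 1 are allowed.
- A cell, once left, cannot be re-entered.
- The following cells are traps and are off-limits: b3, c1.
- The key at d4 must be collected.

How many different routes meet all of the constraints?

A right/down-only route from a1 to e5 makes exactly 4 down-moves and 4 right-moves in some order.
With no other constraints that would be C(8,4) = 70 routes.
Split at d4 and multiply the segment counts (each segment already excludes blocked cells): a1→d4: 7; d4→e5: 2; product = 14.
That gives 14 routes.

14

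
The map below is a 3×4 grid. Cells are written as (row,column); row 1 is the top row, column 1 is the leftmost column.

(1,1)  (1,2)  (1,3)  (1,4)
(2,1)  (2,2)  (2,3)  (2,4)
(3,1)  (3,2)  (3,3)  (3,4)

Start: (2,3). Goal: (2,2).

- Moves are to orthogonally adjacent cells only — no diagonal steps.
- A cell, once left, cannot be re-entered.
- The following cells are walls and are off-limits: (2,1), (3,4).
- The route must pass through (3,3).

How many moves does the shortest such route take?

Any route passes through (3,3) somewhere between (2,3) and (2,2). Summing Manhattan distances along the two legs ((2,3) → (3,3) → (2,2)) gives a lower bound of 1 + 2 = 3 moves.
A route of 3 moves achieves this: (2,3) → (3,3) → (3,2) → (2,2).
Since 3 matches the lower bound, it is optimal.

3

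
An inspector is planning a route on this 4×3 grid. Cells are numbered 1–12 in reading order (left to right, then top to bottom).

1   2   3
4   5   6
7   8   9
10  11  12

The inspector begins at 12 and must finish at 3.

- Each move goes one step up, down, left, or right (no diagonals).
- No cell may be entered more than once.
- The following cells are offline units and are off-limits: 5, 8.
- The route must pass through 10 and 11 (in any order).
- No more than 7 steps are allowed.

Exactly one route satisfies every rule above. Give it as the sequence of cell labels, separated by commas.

Any route must reach 10 and 11 and still end at 3 within 7 moves, so the order of the required stops is forced.
Route from 12: left 2 to 10, up 3 to 1, right 2 to 3 — 7 moves in all.
Check: all required cells visited; 7 ≤ 7 moves.

12, 11, 10, 7, 4, 1, 2, 3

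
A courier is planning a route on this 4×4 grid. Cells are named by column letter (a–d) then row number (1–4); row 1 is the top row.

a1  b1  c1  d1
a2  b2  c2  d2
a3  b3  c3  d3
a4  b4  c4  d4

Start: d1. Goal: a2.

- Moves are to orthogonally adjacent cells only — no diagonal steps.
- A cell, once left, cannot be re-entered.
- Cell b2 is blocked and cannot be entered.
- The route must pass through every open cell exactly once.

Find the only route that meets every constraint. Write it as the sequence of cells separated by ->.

d1 -> d2 -> d3 -> d4 -> c4 -> b4 -> a4 -> a3 -> b3 -> c3 -> c2 -> c1 -> b1 -> a1 -> a2

Need to visit all 15 open cells exactly once, starting at d1 and ending at a2.
Cell a1 has only two open neighbours (a2 and b1), so the path must pass straight through it: one of those is the cell it's entered from and the other is where it exits.
Route from d1: down 3 to d4, left 3 to a4, up 1 to a3, right 2 to c3, up 2 to c1, left 2 to a1, down 1 to a2 — 14 moves in all.
Check: all 15 open cells covered.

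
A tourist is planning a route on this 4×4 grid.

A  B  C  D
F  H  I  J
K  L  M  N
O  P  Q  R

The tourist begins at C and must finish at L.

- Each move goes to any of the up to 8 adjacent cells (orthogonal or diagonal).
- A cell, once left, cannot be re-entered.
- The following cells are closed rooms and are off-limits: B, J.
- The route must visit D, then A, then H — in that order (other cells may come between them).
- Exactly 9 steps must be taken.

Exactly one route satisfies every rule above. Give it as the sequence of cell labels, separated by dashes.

C - D - I - M - P - K - F - A - H - L

The waypoints must appear in the order D, A, H, with no cell reused.
Route from C: right to D, down-left to I, down to M, down-left to P, up-left to K, 2× up (reaching A), down-right to H, down to L — 9 moves in all.
Check: order respected (D at step 1, A at step 7, H at step 8); 9 moves as required.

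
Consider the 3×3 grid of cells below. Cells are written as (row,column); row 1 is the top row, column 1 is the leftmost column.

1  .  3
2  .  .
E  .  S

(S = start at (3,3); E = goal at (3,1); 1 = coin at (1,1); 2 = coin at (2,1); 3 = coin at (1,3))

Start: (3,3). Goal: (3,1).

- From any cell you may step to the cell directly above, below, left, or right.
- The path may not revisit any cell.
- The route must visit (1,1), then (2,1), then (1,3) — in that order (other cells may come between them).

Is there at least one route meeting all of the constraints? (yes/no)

no

Ignoring the required order, 3 revisit-free routes from (3,3) to (3,1) pass through all of (1,1), (2,1), and (1,3); the waypoint orders that occur are (1,3) → (1,1) → (2,1) (3) — never (1,1) → (2,1) → (1,3).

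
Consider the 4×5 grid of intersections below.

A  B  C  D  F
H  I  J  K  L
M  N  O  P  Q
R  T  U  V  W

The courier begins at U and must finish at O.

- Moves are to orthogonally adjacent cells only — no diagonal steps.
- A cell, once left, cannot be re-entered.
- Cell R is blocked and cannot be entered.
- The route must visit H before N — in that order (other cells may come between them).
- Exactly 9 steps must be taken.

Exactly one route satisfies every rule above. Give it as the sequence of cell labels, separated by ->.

U -> V -> P -> K -> J -> I -> H -> M -> N -> O

The waypoints must appear in the order H, N, with no cell reused.
Route from U: right to V, 2× up (reaching K), 3× left (reaching H), down to M, 2× right (reaching O) — 9 moves in all.
Check: order respected (H at step 6, N at step 8); 9 moves as required.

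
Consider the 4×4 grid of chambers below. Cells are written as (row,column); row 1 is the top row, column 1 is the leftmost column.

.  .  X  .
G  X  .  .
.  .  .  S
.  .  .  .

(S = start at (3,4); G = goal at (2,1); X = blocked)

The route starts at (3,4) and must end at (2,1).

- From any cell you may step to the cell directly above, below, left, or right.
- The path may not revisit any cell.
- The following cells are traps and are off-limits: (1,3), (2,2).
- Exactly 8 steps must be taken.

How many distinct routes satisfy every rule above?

Need simple routes of exactly 8 moves from (3,4) to (2,1) (Manhattan distance 4, so 2 moves are spent on a detour and 2 undoing it).
Enumerating: (3,4) (2,4) (2,3) (3,3) (4,3) (4,2) (3,2) (3,1) (2,1) | (3,4) (2,4) (2,3) (3,3) (4,3) (4,2) (4,1) (3,1) (2,1) | (3,4) (2,4) (2,3) (3,3) (3,2) (4,2) (4,1) (3,1) (2,1) | (3,4) (4,4) (4,3) (3,3) (3,2) (4,2) (4,1) (3,1) (2,1).
That gives 4 routes.

4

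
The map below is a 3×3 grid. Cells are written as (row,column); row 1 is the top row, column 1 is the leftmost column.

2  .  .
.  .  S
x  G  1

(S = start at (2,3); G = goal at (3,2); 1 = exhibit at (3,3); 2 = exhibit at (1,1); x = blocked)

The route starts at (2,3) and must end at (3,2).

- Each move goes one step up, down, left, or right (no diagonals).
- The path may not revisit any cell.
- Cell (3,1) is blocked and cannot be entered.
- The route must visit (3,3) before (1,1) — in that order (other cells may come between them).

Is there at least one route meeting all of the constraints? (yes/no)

no

Even ignoring the required order, no revisit-free route from (2,3) to (3,2) manages to pass through all of (3,3) and (1,1): branching out from (2,3), every path either misses one of them or, having collected them, can no longer reach (3,2) without re-entering a cell.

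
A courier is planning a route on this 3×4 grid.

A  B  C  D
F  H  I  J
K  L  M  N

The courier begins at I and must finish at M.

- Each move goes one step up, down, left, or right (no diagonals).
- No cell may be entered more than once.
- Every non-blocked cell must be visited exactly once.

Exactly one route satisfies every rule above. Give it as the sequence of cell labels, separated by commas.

Need to visit all 12 open cells exactly once, starting at I and ending at M.
Route from I: left to H, down to L, left to K, 2× up (reaching A), 3× right (reaching D), 2× down (reaching N), left to M — 11 moves in all.
Check: all 12 open cells covered.

I, H, L, K, F, A, B, C, D, J, N, M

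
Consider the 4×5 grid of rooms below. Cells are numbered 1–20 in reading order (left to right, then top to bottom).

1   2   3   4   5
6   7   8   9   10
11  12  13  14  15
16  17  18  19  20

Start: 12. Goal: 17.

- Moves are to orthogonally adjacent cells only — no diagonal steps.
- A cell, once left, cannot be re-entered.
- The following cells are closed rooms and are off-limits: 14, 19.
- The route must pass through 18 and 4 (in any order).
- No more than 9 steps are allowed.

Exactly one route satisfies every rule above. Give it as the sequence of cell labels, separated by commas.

Any route must reach 18 and 4 and still end at 17 within 9 moves, so the order of the required stops is forced.
Route from 12: 2× up (reaching 2), 2× right (reaching 4), down to 9, left to 8, 2× down (reaching 18), left to 17 — 9 moves in all.
Check: all required cells visited; 9 ≤ 9 moves.

12, 7, 2, 3, 4, 9, 8, 13, 18, 17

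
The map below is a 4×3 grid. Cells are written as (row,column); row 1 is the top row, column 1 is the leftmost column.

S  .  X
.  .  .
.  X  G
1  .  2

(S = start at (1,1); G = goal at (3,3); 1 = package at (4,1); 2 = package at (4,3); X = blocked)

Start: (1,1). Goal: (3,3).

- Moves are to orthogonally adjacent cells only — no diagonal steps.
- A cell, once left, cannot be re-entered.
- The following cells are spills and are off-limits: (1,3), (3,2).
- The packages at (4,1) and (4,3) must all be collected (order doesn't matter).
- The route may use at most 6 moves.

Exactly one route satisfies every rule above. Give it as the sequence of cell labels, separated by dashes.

The 6-move cap with required stops at (4,1), (4,3) leaves no slack for detours.
Route from (1,1): down 3 to (4,1), right 2 to (4,3), up 1 to (3,3) — 6 moves in all.
Check: all required cells visited; 6 ≤ 6 moves.

(1,1) - (2,1) - (3,1) - (4,1) - (4,2) - (4,3) - (3,3)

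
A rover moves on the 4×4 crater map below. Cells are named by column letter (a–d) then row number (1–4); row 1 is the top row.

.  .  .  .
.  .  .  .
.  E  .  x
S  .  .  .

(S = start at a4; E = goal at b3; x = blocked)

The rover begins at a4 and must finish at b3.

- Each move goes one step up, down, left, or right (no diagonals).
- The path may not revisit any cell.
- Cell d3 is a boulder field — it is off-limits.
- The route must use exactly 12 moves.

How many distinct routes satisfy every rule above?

5

Need simple routes of exactly 12 moves from a4 to b3 (Manhattan distance 2, so 5 moves are spent on a detour and 5 undoing it).
Enumerating: a4 a3 a2 a1 b1 c1 d1 d2 c2 c3 c4 b4 b3 | a4 a3 a2 b2 b1 c1 d1 d2 c2 c3 c4 b4 b3 | a4 b4 c4 c3 c2 d2 d1 c1 b1 b2 a2 a3 b3 | a4 b4 c4 c3 c2 d2 d1 c1 b1 a1 a2 a3 b3 | a4 b4 c4 c3 c2 d2 d1 c1 b1 a1 a2 b2 b3.
That gives 5 routes.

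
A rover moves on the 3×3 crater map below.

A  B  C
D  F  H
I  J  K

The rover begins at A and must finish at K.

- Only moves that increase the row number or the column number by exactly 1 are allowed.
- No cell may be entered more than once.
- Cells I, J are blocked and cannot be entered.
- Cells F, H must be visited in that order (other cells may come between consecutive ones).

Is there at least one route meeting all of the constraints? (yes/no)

yes

One route that works: A → D → F → H → K.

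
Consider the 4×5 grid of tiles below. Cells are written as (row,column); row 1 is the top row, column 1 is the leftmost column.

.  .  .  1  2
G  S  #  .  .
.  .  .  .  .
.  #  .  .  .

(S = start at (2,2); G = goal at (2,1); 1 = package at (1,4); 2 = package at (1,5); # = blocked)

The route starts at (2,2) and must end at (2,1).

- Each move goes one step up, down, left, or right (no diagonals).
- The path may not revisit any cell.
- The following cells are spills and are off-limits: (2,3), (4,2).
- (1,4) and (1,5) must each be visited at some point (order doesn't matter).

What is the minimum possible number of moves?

Any route passes through (1,4) and (1,5) in some order between (2,2) and (2,1). Summing Manhattan distances along each leg and taking the cheapest ordering ((2,2) → (1,4) → (1,5) → (2,1)) gives a lower bound of 3 + 1 + 5 = 9 moves.
The shortest route satisfying every rule uses 11 moves: (2,2) → (1,2) → (1,3) → (1,4) → (1,5) → (2,5) → (3,5) → (3,4) → (3,3) → (3,2) → (3,1) → (2,1).
The no-revisit rule (legs can't share cells) pushes the minimum above the 9-move bound; an exhaustive check rules out every length from 9 to 10, leaving 11 as the minimum.

11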